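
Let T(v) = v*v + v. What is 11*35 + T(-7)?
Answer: 427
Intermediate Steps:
T(v) = v + v**2 (T(v) = v**2 + v = v + v**2)
11*35 + T(-7) = 11*35 - 7*(1 - 7) = 385 - 7*(-6) = 385 + 42 = 427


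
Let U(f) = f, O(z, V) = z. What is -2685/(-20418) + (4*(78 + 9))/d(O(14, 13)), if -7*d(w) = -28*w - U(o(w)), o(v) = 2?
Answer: 8466023/1340782 ≈ 6.3142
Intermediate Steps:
d(w) = 2/7 + 4*w (d(w) = -(-28*w - 1*2)/7 = -(-28*w - 2)/7 = -(-2 - 28*w)/7 = 2/7 + 4*w)
-2685/(-20418) + (4*(78 + 9))/d(O(14, 13)) = -2685/(-20418) + (4*(78 + 9))/(2/7 + 4*14) = -2685*(-1/20418) + (4*87)/(2/7 + 56) = 895/6806 + 348/(394/7) = 895/6806 + 348*(7/394) = 895/6806 + 1218/197 = 8466023/1340782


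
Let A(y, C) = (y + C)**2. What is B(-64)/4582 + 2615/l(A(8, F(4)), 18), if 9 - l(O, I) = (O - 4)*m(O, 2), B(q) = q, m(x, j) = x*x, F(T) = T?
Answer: -98887957/6650844021 ≈ -0.014868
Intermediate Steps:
m(x, j) = x**2
A(y, C) = (C + y)**2
l(O, I) = 9 - O**2*(-4 + O) (l(O, I) = 9 - (O - 4)*O**2 = 9 - (-4 + O)*O**2 = 9 - O**2*(-4 + O))
B(-64)/4582 + 2615/l(A(8, F(4)), 18) = -64/4582 + 2615/(9 - ((4 + 8)**2)**3 + 4*((4 + 8)**2)**2) = -64*1/4582 + 2615/(9 - (12**2)**3 + 4*(12**2)**2) = -32/2291 + 2615/(9 - 1*144**3 + 4*144**2) = -32/2291 + 2615/(9 - 1*2985984 + 4*20736) = -32/2291 + 2615/(9 - 2985984 + 82944) = -32/2291 + 2615/(-2903031) = -32/2291 + 2615*(-1/2903031) = -32/2291 - 2615/2903031 = -98887957/6650844021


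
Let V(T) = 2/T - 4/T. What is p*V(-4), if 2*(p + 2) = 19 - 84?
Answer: -69/4 ≈ -17.250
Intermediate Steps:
p = -69/2 (p = -2 + (19 - 84)/2 = -2 + (½)*(-65) = -2 - 65/2 = -69/2 ≈ -34.500)
V(T) = -2/T
p*V(-4) = -(-69)/(-4) = -(-69)*(-1)/4 = -69/2*½ = -69/4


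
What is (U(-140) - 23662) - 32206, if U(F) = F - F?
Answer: -55868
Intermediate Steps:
U(F) = 0
(U(-140) - 23662) - 32206 = (0 - 23662) - 32206 = -23662 - 32206 = -55868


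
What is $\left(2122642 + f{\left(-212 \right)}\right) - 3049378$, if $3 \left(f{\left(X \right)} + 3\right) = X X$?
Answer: $- \frac{2735273}{3} \approx -9.1176 \cdot 10^{5}$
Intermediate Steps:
$f{\left(X \right)} = -3 + \frac{X^{2}}{3}$ ($f{\left(X \right)} = -3 + \frac{X X}{3} = -3 + \frac{X^{2}}{3}$)
$\left(2122642 + f{\left(-212 \right)}\right) - 3049378 = \left(2122642 - \left(3 - \frac{\left(-212\right)^{2}}{3}\right)\right) - 3049378 = \left(2122642 + \left(-3 + \frac{1}{3} \cdot 44944\right)\right) - 3049378 = \left(2122642 + \left(-3 + \frac{44944}{3}\right)\right) - 3049378 = \left(2122642 + \frac{44935}{3}\right) - 3049378 = \frac{6412861}{3} - 3049378 = - \frac{2735273}{3}$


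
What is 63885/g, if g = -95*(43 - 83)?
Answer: 12777/760 ≈ 16.812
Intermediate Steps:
g = 3800 (g = -95*(-40) = 3800)
63885/g = 63885/3800 = 63885*(1/3800) = 12777/760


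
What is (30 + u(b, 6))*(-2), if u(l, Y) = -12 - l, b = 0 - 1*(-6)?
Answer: -24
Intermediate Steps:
b = 6 (b = 0 + 6 = 6)
(30 + u(b, 6))*(-2) = (30 + (-12 - 1*6))*(-2) = (30 + (-12 - 6))*(-2) = (30 - 18)*(-2) = 12*(-2) = -24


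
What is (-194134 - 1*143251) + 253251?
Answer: -84134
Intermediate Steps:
(-194134 - 1*143251) + 253251 = (-194134 - 143251) + 253251 = -337385 + 253251 = -84134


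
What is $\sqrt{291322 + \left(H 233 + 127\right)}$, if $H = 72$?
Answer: $5 \sqrt{12329} \approx 555.18$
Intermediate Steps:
$\sqrt{291322 + \left(H 233 + 127\right)} = \sqrt{291322 + \left(72 \cdot 233 + 127\right)} = \sqrt{291322 + \left(16776 + 127\right)} = \sqrt{291322 + 16903} = \sqrt{308225} = 5 \sqrt{12329}$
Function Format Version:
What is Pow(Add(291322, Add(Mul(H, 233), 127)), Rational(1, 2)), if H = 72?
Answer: Mul(5, Pow(12329, Rational(1, 2))) ≈ 555.18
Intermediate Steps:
Pow(Add(291322, Add(Mul(H, 233), 127)), Rational(1, 2)) = Pow(Add(291322, Add(Mul(72, 233), 127)), Rational(1, 2)) = Pow(Add(291322, Add(16776, 127)), Rational(1, 2)) = Pow(Add(291322, 16903), Rational(1, 2)) = Pow(308225, Rational(1, 2)) = Mul(5, Pow(12329, Rational(1, 2)))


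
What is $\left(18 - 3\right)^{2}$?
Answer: $225$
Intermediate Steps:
$\left(18 - 3\right)^{2} = 15^{2} = 225$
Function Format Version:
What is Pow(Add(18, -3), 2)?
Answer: 225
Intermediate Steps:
Pow(Add(18, -3), 2) = Pow(15, 2) = 225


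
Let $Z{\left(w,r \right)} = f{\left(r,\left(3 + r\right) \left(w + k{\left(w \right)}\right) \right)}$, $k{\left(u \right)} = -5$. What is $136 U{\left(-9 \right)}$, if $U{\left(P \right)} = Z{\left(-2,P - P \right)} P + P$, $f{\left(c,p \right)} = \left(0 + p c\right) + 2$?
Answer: $-3672$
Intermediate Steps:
$f{\left(c,p \right)} = 2 + c p$ ($f{\left(c,p \right)} = \left(0 + c p\right) + 2 = c p + 2 = 2 + c p$)
$Z{\left(w,r \right)} = 2 + r \left(-5 + w\right) \left(3 + r\right)$ ($Z{\left(w,r \right)} = 2 + r \left(3 + r\right) \left(w - 5\right) = 2 + r \left(3 + r\right) \left(-5 + w\right) = 2 + r \left(-5 + w\right) \left(3 + r\right)$)
$U{\left(P \right)} = 3 P$ ($U{\left(P \right)} = \left(2 + \left(P - P\right) \left(-15 - 5 \left(P - P\right) + 3 \left(-2\right) + \left(P - P\right) \left(-2\right)\right)\right) P + P = \left(2 + 0 \left(-15 - 0 - 6 + 0 \left(-2\right)\right)\right) P + P = \left(2 + 0 \left(-15 + 0 - 6 + 0\right)\right) P + P = \left(2 + 0 \left(-21\right)\right) P + P = \left(2 + 0\right) P + P = 2 P + P = 3 P$)
$136 U{\left(-9 \right)} = 136 \cdot 3 \left(-9\right) = 136 \left(-27\right) = -3672$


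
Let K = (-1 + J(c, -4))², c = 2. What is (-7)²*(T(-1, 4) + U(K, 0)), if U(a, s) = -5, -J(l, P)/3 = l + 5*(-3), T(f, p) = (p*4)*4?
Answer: 2891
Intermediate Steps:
T(f, p) = 16*p (T(f, p) = (4*p)*4 = 16*p)
J(l, P) = 45 - 3*l (J(l, P) = -3*(l + 5*(-3)) = -3*(l - 15) = -3*(-15 + l) = 45 - 3*l)
K = 1444 (K = (-1 + (45 - 3*2))² = (-1 + (45 - 6))² = (-1 + 39)² = 38² = 1444)
(-7)²*(T(-1, 4) + U(K, 0)) = (-7)²*(16*4 - 5) = 49*(64 - 5) = 49*59 = 2891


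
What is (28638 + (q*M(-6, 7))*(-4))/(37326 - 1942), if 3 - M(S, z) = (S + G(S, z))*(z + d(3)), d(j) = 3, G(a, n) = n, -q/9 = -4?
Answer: 14823/17692 ≈ 0.83784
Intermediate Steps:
q = 36 (q = -9*(-4) = 36)
M(S, z) = 3 - (3 + z)*(S + z) (M(S, z) = 3 - (S + z)*(z + 3) = 3 - (S + z)*(3 + z) = 3 - (3 + z)*(S + z))
(28638 + (q*M(-6, 7))*(-4))/(37326 - 1942) = (28638 + (36*(3 - 1*7**2 - 3*(-6) - 3*7 - 1*(-6)*7))*(-4))/(37326 - 1942) = (28638 + (36*(3 - 1*49 + 18 - 21 + 42))*(-4))/35384 = (28638 + (36*(3 - 49 + 18 - 21 + 42))*(-4))*(1/35384) = (28638 + (36*(-7))*(-4))*(1/35384) = (28638 - 252*(-4))*(1/35384) = (28638 + 1008)*(1/35384) = 29646*(1/35384) = 14823/17692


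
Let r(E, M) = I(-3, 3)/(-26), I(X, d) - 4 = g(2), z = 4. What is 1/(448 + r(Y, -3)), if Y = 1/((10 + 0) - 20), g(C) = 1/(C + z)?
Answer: 156/69863 ≈ 0.0022329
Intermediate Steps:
g(C) = 1/(4 + C) (g(C) = 1/(C + 4) = 1/(4 + C))
I(X, d) = 25/6 (I(X, d) = 4 + 1/(4 + 2) = 4 + 1/6 = 4 + ⅙ = 25/6)
Y = -⅒ (Y = 1/(10 - 20) = 1/(-10) = -⅒ ≈ -0.10000)
r(E, M) = -25/156 (r(E, M) = (25/6)/(-26) = (25/6)*(-1/26) = -25/156)
1/(448 + r(Y, -3)) = 1/(448 - 25/156) = 1/(69863/156) = 156/69863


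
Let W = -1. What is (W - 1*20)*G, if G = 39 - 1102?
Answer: 22323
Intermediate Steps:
G = -1063
(W - 1*20)*G = (-1 - 1*20)*(-1063) = (-1 - 20)*(-1063) = -21*(-1063) = 22323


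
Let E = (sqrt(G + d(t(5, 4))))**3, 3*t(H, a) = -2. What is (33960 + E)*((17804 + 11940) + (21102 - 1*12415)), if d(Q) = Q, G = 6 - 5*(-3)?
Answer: 1305116760 + 2344291*sqrt(183)/9 ≈ 1.3086e+9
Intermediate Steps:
G = 21 (G = 6 + 15 = 21)
t(H, a) = -2/3 (t(H, a) = (1/3)*(-2) = -2/3)
E = 61*sqrt(183)/9 (E = (sqrt(21 - 2/3))**3 = (sqrt(61/3))**3 = (sqrt(183)/3)**3 = 61*sqrt(183)/9 ≈ 91.688)
(33960 + E)*((17804 + 11940) + (21102 - 1*12415)) = (33960 + 61*sqrt(183)/9)*((17804 + 11940) + (21102 - 1*12415)) = (33960 + 61*sqrt(183)/9)*(29744 + (21102 - 12415)) = (33960 + 61*sqrt(183)/9)*(29744 + 8687) = (33960 + 61*sqrt(183)/9)*38431 = 1305116760 + 2344291*sqrt(183)/9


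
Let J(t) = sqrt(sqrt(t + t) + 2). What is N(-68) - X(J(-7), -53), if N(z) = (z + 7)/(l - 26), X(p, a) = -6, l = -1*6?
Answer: 253/32 ≈ 7.9063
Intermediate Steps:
l = -6
J(t) = sqrt(2 + sqrt(2)*sqrt(t)) (J(t) = sqrt(sqrt(2*t) + 2) = sqrt(sqrt(2)*sqrt(t) + 2) = sqrt(2 + sqrt(2)*sqrt(t)))
N(z) = -7/32 - z/32 (N(z) = (z + 7)/(-6 - 26) = (7 + z)/(-32) = (7 + z)*(-1/32) = -7/32 - z/32)
N(-68) - X(J(-7), -53) = (-7/32 - 1/32*(-68)) - 1*(-6) = (-7/32 + 17/8) + 6 = 61/32 + 6 = 253/32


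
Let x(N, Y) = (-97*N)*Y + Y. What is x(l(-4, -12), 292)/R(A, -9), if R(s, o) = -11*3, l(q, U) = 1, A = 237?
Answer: 9344/11 ≈ 849.45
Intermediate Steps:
R(s, o) = -33
x(N, Y) = Y - 97*N*Y (x(N, Y) = -97*N*Y + Y = Y - 97*N*Y)
x(l(-4, -12), 292)/R(A, -9) = (292*(1 - 97*1))/(-33) = (292*(1 - 97))*(-1/33) = (292*(-96))*(-1/33) = -28032*(-1/33) = 9344/11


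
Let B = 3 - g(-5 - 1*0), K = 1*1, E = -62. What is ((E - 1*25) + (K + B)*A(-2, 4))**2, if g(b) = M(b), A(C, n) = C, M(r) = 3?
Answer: 7921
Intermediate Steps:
g(b) = 3
K = 1
B = 0 (B = 3 - 1*3 = 3 - 3 = 0)
((E - 1*25) + (K + B)*A(-2, 4))**2 = ((-62 - 1*25) + (1 + 0)*(-2))**2 = ((-62 - 25) + 1*(-2))**2 = (-87 - 2)**2 = (-89)**2 = 7921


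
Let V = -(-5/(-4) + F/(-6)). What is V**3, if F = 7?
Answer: -1/1728 ≈ -0.00057870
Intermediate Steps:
V = -1/12 (V = -(-5/(-4) + 7/(-6)) = -(-5*(-1/4) + 7*(-1/6)) = -(5/4 - 7/6) = -1*1/12 = -1/12 ≈ -0.083333)
V**3 = (-1/12)**3 = -1/1728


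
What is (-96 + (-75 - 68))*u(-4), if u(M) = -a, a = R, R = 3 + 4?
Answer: 1673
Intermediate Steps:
R = 7
a = 7
u(M) = -7 (u(M) = -1*7 = -7)
(-96 + (-75 - 68))*u(-4) = (-96 + (-75 - 68))*(-7) = (-96 - 143)*(-7) = -239*(-7) = 1673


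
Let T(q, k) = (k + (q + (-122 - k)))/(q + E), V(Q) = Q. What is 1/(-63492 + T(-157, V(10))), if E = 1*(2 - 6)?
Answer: -161/10221933 ≈ -1.5750e-5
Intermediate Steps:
E = -4 (E = 1*(-4) = -4)
T(q, k) = (-122 + q)/(-4 + q) (T(q, k) = (k + (q + (-122 - k)))/(q - 4) = (k + (-122 + q - k))/(-4 + q) = (-122 + q)/(-4 + q))
1/(-63492 + T(-157, V(10))) = 1/(-63492 + (-122 - 157)/(-4 - 157)) = 1/(-63492 - 279/(-161)) = 1/(-63492 - 1/161*(-279)) = 1/(-63492 + 279/161) = 1/(-10221933/161) = -161/10221933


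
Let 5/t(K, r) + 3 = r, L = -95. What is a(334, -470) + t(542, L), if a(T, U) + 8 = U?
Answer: -46849/98 ≈ -478.05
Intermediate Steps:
t(K, r) = 5/(-3 + r)
a(T, U) = -8 + U
a(334, -470) + t(542, L) = (-8 - 470) + 5/(-3 - 95) = -478 + 5/(-98) = -478 + 5*(-1/98) = -478 - 5/98 = -46849/98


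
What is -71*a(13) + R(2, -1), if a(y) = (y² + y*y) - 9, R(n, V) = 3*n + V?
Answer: -23354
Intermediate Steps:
R(n, V) = V + 3*n
a(y) = -9 + 2*y² (a(y) = (y² + y²) - 9 = 2*y² - 9 = -9 + 2*y²)
-71*a(13) + R(2, -1) = -71*(-9 + 2*13²) + (-1 + 3*2) = -71*(-9 + 2*169) + (-1 + 6) = -71*(-9 + 338) + 5 = -71*329 + 5 = -23359 + 5 = -23354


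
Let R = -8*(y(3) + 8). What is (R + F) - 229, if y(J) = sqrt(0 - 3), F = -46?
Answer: -339 - 8*I*sqrt(3) ≈ -339.0 - 13.856*I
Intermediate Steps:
y(J) = I*sqrt(3) (y(J) = sqrt(-3) = I*sqrt(3))
R = -64 - 8*I*sqrt(3) (R = -8*(I*sqrt(3) + 8) = -8*(8 + I*sqrt(3)) = -64 - 8*I*sqrt(3) ≈ -64.0 - 13.856*I)
(R + F) - 229 = ((-64 - 8*I*sqrt(3)) - 46) - 229 = (-110 - 8*I*sqrt(3)) - 229 = -339 - 8*I*sqrt(3)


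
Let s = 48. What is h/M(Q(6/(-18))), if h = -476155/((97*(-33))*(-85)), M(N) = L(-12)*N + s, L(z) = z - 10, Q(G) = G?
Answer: -95231/3011074 ≈ -0.031627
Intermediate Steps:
L(z) = -10 + z
M(N) = 48 - 22*N (M(N) = (-10 - 12)*N + 48 = -22*N + 48 = 48 - 22*N)
h = -95231/54417 (h = -476155/((-3201*(-85))) = -476155/272085 = -476155*1/272085 = -95231/54417 ≈ -1.7500)
h/M(Q(6/(-18))) = -95231/(54417*(48 - 132/(-18))) = -95231/(54417*(48 - 132*(-1)/18)) = -95231/(54417*(48 - 22*(-⅓))) = -95231/(54417*(48 + 22/3)) = -95231/(54417*166/3) = -95231/54417*3/166 = -95231/3011074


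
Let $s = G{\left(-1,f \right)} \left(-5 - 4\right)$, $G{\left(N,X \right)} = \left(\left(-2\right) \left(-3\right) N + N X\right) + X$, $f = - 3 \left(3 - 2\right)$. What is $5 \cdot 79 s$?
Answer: $21330$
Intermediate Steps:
$f = -3$ ($f = \left(-3\right) 1 = -3$)
$G{\left(N,X \right)} = X + 6 N + N X$ ($G{\left(N,X \right)} = \left(6 N + N X\right) + X = X + 6 N + N X$)
$s = 54$ ($s = \left(-3 + 6 \left(-1\right) - -3\right) \left(-5 - 4\right) = \left(-3 - 6 + 3\right) \left(-9\right) = \left(-6\right) \left(-9\right) = 54$)
$5 \cdot 79 s = 5 \cdot 79 \cdot 54 = 395 \cdot 54 = 21330$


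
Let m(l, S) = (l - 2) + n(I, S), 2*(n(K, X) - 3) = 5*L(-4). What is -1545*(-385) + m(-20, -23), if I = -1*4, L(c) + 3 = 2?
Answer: 1189607/2 ≈ 5.9480e+5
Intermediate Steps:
L(c) = -1 (L(c) = -3 + 2 = -1)
I = -4
n(K, X) = 1/2 (n(K, X) = 3 + (5*(-1))/2 = 3 + (1/2)*(-5) = 3 - 5/2 = 1/2)
m(l, S) = -3/2 + l (m(l, S) = (l - 2) + 1/2 = (-2 + l) + 1/2 = -3/2 + l)
-1545*(-385) + m(-20, -23) = -1545*(-385) + (-3/2 - 20) = 594825 - 43/2 = 1189607/2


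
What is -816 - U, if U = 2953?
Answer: -3769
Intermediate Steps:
-816 - U = -816 - 1*2953 = -816 - 2953 = -3769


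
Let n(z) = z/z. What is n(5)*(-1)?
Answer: -1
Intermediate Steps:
n(z) = 1
n(5)*(-1) = 1*(-1) = -1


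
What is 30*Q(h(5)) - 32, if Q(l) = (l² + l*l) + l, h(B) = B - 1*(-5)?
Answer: 6268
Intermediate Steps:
h(B) = 5 + B (h(B) = B + 5 = 5 + B)
Q(l) = l + 2*l² (Q(l) = (l² + l²) + l = 2*l² + l = l + 2*l²)
30*Q(h(5)) - 32 = 30*((5 + 5)*(1 + 2*(5 + 5))) - 32 = 30*(10*(1 + 2*10)) - 32 = 30*(10*(1 + 20)) - 32 = 30*(10*21) - 32 = 30*210 - 32 = 6300 - 32 = 6268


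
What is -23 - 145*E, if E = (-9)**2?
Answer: -11768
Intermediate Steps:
E = 81
-23 - 145*E = -23 - 145*81 = -23 - 11745 = -11768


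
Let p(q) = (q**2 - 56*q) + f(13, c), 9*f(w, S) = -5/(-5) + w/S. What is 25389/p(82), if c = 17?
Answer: 1294839/108742 ≈ 11.907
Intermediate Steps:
f(w, S) = 1/9 + w/(9*S) (f(w, S) = (-5/(-5) + w/S)/9 = (-5*(-1/5) + w/S)/9 = (1 + w/S)/9 = 1/9 + w/(9*S))
p(q) = 10/51 + q**2 - 56*q (p(q) = (q**2 - 56*q) + (1/9)*(17 + 13)/17 = (q**2 - 56*q) + (1/9)*(1/17)*30 = (q**2 - 56*q) + 10/51 = 10/51 + q**2 - 56*q)
25389/p(82) = 25389/(10/51 + 82**2 - 56*82) = 25389/(10/51 + 6724 - 4592) = 25389/(108742/51) = 25389*(51/108742) = 1294839/108742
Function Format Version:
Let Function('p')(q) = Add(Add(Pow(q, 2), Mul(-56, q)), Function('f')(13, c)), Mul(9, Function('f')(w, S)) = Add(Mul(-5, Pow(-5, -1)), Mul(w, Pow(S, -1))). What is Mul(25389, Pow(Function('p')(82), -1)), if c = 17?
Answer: Rational(1294839, 108742) ≈ 11.907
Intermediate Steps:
Function('f')(w, S) = Add(Rational(1, 9), Mul(Rational(1, 9), w, Pow(S, -1))) (Function('f')(w, S) = Mul(Rational(1, 9), Add(Mul(-5, Pow(-5, -1)), Mul(w, Pow(S, -1)))) = Mul(Rational(1, 9), Add(Mul(-5, Rational(-1, 5)), Mul(w, Pow(S, -1)))) = Mul(Rational(1, 9), Add(1, Mul(w, Pow(S, -1)))) = Add(Rational(1, 9), Mul(Rational(1, 9), w, Pow(S, -1))))
Function('p')(q) = Add(Rational(10, 51), Pow(q, 2), Mul(-56, q)) (Function('p')(q) = Add(Add(Pow(q, 2), Mul(-56, q)), Mul(Rational(1, 9), Pow(17, -1), Add(17, 13))) = Add(Add(Pow(q, 2), Mul(-56, q)), Mul(Rational(1, 9), Rational(1, 17), 30)) = Add(Add(Pow(q, 2), Mul(-56, q)), Rational(10, 51)) = Add(Rational(10, 51), Pow(q, 2), Mul(-56, q)))
Mul(25389, Pow(Function('p')(82), -1)) = Mul(25389, Pow(Add(Rational(10, 51), Pow(82, 2), Mul(-56, 82)), -1)) = Mul(25389, Pow(Add(Rational(10, 51), 6724, -4592), -1)) = Mul(25389, Pow(Rational(108742, 51), -1)) = Mul(25389, Rational(51, 108742)) = Rational(1294839, 108742)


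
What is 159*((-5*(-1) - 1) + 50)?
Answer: 8586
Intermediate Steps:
159*((-5*(-1) - 1) + 50) = 159*((5 - 1) + 50) = 159*(4 + 50) = 159*54 = 8586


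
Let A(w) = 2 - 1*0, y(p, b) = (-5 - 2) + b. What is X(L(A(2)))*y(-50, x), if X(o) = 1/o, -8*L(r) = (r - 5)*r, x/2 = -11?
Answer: -116/3 ≈ -38.667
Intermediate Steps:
x = -22 (x = 2*(-11) = -22)
y(p, b) = -7 + b
A(w) = 2 (A(w) = 2 + 0 = 2)
L(r) = -r*(-5 + r)/8 (L(r) = -(r - 5)*r/8 = -(-5 + r)*r/8 = -r*(-5 + r)/8)
X(L(A(2)))*y(-50, x) = (-7 - 22)/(((⅛)*2*(5 - 1*2))) = -29/((⅛)*2*(5 - 2)) = -29/((⅛)*2*3) = -29/(¾) = (4/3)*(-29) = -116/3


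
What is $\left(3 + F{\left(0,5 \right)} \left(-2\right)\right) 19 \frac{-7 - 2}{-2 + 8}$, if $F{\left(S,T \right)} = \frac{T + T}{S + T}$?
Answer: $\frac{57}{2} \approx 28.5$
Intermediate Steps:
$F{\left(S,T \right)} = \frac{2 T}{S + T}$
$\left(3 + F{\left(0,5 \right)} \left(-2\right)\right) 19 \frac{-7 - 2}{-2 + 8} = \left(3 + 2 \cdot 5 \frac{1}{0 + 5} \left(-2\right)\right) 19 \frac{-7 - 2}{-2 + 8} = \left(3 + 2 \cdot 5 \cdot \frac{1}{5} \left(-2\right)\right) 19 \left(- \frac{9}{6}\right) = \left(3 + 2 \cdot 5 \cdot \frac{1}{5} \left(-2\right)\right) 19 \left(\left(-9\right) \frac{1}{6}\right) = \left(3 + 2 \left(-2\right)\right) 19 \left(- \frac{3}{2}\right) = \left(3 - 4\right) 19 \left(- \frac{3}{2}\right) = \left(-1\right) 19 \left(- \frac{3}{2}\right) = \left(-19\right) \left(- \frac{3}{2}\right) = \frac{57}{2}$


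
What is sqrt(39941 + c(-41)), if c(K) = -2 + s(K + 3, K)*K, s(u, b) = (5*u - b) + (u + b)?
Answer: sqrt(49287) ≈ 222.01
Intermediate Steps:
s(u, b) = 6*u (s(u, b) = (-b + 5*u) + (b + u) = 6*u)
c(K) = -2 + K*(18 + 6*K) (c(K) = -2 + (6*(K + 3))*K = -2 + (6*(3 + K))*K = -2 + (18 + 6*K)*K = -2 + K*(18 + 6*K))
sqrt(39941 + c(-41)) = sqrt(39941 + (-2 + 6*(-41)*(3 - 41))) = sqrt(39941 + (-2 + 6*(-41)*(-38))) = sqrt(39941 + (-2 + 9348)) = sqrt(39941 + 9346) = sqrt(49287)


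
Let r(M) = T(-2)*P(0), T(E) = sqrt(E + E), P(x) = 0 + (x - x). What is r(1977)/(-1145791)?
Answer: 0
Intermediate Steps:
P(x) = 0 (P(x) = 0 + 0 = 0)
T(E) = sqrt(2)*sqrt(E) (T(E) = sqrt(2*E) = sqrt(2)*sqrt(E))
r(M) = 0 (r(M) = (sqrt(2)*sqrt(-2))*0 = (sqrt(2)*(I*sqrt(2)))*0 = (2*I)*0 = 0)
r(1977)/(-1145791) = 0/(-1145791) = 0*(-1/1145791) = 0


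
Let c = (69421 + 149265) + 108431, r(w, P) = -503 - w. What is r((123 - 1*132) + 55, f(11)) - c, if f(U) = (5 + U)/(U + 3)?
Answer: -327666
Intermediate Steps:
f(U) = (5 + U)/(3 + U)
c = 327117 (c = 218686 + 108431 = 327117)
r((123 - 1*132) + 55, f(11)) - c = (-503 - ((123 - 1*132) + 55)) - 1*327117 = (-503 - ((123 - 132) + 55)) - 327117 = (-503 - (-9 + 55)) - 327117 = (-503 - 1*46) - 327117 = (-503 - 46) - 327117 = -549 - 327117 = -327666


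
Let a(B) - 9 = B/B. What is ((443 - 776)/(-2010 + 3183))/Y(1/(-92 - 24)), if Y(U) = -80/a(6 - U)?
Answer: 111/3128 ≈ 0.035486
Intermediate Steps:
a(B) = 10 (a(B) = 9 + B/B = 9 + 1 = 10)
Y(U) = -8 (Y(U) = -80/10 = -80*1/10 = -8)
((443 - 776)/(-2010 + 3183))/Y(1/(-92 - 24)) = ((443 - 776)/(-2010 + 3183))/(-8) = -333/1173*(-1/8) = -333*1/1173*(-1/8) = -111/391*(-1/8) = 111/3128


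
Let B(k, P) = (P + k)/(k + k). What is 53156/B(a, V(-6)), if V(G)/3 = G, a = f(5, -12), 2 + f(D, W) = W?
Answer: 93023/2 ≈ 46512.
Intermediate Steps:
f(D, W) = -2 + W
a = -14 (a = -2 - 12 = -14)
V(G) = 3*G
B(k, P) = (P + k)/(2*k) (B(k, P) = (P + k)/((2*k)) = (P + k)*(1/(2*k)) = (P + k)/(2*k))
53156/B(a, V(-6)) = 53156/(((½)*(3*(-6) - 14)/(-14))) = 53156/(((½)*(-1/14)*(-18 - 14))) = 53156/(((½)*(-1/14)*(-32))) = 53156/(8/7) = 53156*(7/8) = 93023/2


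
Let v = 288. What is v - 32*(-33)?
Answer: 1344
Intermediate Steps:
v - 32*(-33) = 288 - 32*(-33) = 288 + 1056 = 1344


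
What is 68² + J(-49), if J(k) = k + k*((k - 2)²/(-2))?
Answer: 136599/2 ≈ 68300.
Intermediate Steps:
J(k) = k - k*(-2 + k)²/2 (J(k) = k + k*((-2 + k)²*(-½)) = k + k*(-(-2 + k)²/2) = k - k*(-2 + k)²/2)
68² + J(-49) = 68² + (-49 - ½*(-49)*(-2 - 49)²) = 4624 + (-49 - ½*(-49)*(-51)²) = 4624 + (-49 - ½*(-49)*2601) = 4624 + (-49 + 127449/2) = 4624 + 127351/2 = 136599/2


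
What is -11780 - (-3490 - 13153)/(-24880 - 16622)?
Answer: -488910203/41502 ≈ -11780.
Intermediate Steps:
-11780 - (-3490 - 13153)/(-24880 - 16622) = -11780 - (-16643)/(-41502) = -11780 - (-16643)*(-1)/41502 = -11780 - 1*16643/41502 = -11780 - 16643/41502 = -488910203/41502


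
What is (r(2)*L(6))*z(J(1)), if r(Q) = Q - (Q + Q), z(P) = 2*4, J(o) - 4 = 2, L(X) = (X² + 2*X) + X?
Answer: -864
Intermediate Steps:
L(X) = X² + 3*X
J(o) = 6 (J(o) = 4 + 2 = 6)
z(P) = 8
r(Q) = -Q (r(Q) = Q - 2*Q = -Q)
(r(2)*L(6))*z(J(1)) = ((-1*2)*(6*(3 + 6)))*8 = -12*9*8 = -2*54*8 = -108*8 = -864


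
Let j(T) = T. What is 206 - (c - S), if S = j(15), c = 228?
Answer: -7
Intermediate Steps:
S = 15
206 - (c - S) = 206 - (228 - 1*15) = 206 - (228 - 15) = 206 - 1*213 = 206 - 213 = -7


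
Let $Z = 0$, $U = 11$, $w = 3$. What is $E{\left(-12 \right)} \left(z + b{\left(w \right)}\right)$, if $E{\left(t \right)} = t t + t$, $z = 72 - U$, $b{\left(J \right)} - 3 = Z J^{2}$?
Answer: $8448$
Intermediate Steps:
$b{\left(J \right)} = 3$ ($b{\left(J \right)} = 3 + 0 J^{2} = 3 + 0 = 3$)
$z = 61$ ($z = 72 - 11 = 61$)
$E{\left(t \right)} = t + t^{2}$ ($E{\left(t \right)} = t^{2} + t = t + t^{2}$)
$E{\left(-12 \right)} \left(z + b{\left(w \right)}\right) = - 12 \left(1 - 12\right) \left(61 + 3\right) = \left(-12\right) \left(-11\right) 64 = 132 \cdot 64 = 8448$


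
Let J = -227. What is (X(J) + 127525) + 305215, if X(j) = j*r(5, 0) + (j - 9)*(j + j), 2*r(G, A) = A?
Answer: 539884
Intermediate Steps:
r(G, A) = A/2
X(j) = 2*j*(-9 + j) (X(j) = j*((½)*0) + (j - 9)*(j + j) = j*0 + (-9 + j)*(2*j) = 0 + 2*j*(-9 + j) = 2*j*(-9 + j))
(X(J) + 127525) + 305215 = (2*(-227)*(-9 - 227) + 127525) + 305215 = (2*(-227)*(-236) + 127525) + 305215 = (107144 + 127525) + 305215 = 234669 + 305215 = 539884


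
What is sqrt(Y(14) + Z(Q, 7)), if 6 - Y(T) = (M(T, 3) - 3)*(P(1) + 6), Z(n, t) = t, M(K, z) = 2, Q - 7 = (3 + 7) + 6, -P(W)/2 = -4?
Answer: 3*sqrt(3) ≈ 5.1962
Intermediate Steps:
P(W) = 8 (P(W) = -2*(-4) = 8)
Q = 23 (Q = 7 + ((3 + 7) + 6) = 7 + (10 + 6) = 7 + 16 = 23)
Y(T) = 20 (Y(T) = 6 - (2 - 3)*(8 + 6) = 6 - (-1)*14 = 6 - 1*(-14) = 6 + 14 = 20)
sqrt(Y(14) + Z(Q, 7)) = sqrt(20 + 7) = sqrt(27) = 3*sqrt(3)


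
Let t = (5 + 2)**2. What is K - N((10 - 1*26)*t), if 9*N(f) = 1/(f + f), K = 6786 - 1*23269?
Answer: -232608095/14112 ≈ -16483.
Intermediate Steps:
K = -16483 (K = 6786 - 23269 = -16483)
t = 49 (t = 7**2 = 49)
N(f) = 1/(18*f) (N(f) = 1/(9*(f + f)) = 1/(9*((2*f))) = (1/(2*f))/9 = 1/(18*f))
K - N((10 - 1*26)*t) = -16483 - 1/(18*((10 - 1*26)*49)) = -16483 - 1/(18*((10 - 26)*49)) = -16483 - 1/(18*((-16*49))) = -16483 - 1/(18*(-784)) = -16483 - (-1)/(18*784) = -16483 - 1*(-1/14112) = -16483 + 1/14112 = -232608095/14112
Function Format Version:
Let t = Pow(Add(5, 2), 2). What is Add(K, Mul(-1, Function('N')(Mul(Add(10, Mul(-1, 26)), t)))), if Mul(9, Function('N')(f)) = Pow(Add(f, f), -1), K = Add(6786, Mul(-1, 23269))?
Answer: Rational(-232608095, 14112) ≈ -16483.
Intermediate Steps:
K = -16483 (K = Add(6786, -23269) = -16483)
t = 49 (t = Pow(7, 2) = 49)
Function('N')(f) = Mul(Rational(1, 18), Pow(f, -1)) (Function('N')(f) = Mul(Rational(1, 9), Pow(Add(f, f), -1)) = Mul(Rational(1, 9), Pow(Mul(2, f), -1)) = Mul(Rational(1, 9), Mul(Rational(1, 2), Pow(f, -1))) = Mul(Rational(1, 18), Pow(f, -1)))
Add(K, Mul(-1, Function('N')(Mul(Add(10, Mul(-1, 26)), t)))) = Add(-16483, Mul(-1, Mul(Rational(1, 18), Pow(Mul(Add(10, Mul(-1, 26)), 49), -1)))) = Add(-16483, Mul(-1, Mul(Rational(1, 18), Pow(Mul(Add(10, -26), 49), -1)))) = Add(-16483, Mul(-1, Mul(Rational(1, 18), Pow(Mul(-16, 49), -1)))) = Add(-16483, Mul(-1, Mul(Rational(1, 18), Pow(-784, -1)))) = Add(-16483, Mul(-1, Mul(Rational(1, 18), Rational(-1, 784)))) = Add(-16483, Mul(-1, Rational(-1, 14112))) = Add(-16483, Rational(1, 14112)) = Rational(-232608095, 14112)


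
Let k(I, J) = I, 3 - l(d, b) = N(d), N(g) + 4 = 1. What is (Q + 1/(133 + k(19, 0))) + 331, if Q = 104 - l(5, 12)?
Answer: 65209/152 ≈ 429.01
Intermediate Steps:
N(g) = -3 (N(g) = -4 + 1 = -3)
l(d, b) = 6 (l(d, b) = 3 - 1*(-3) = 3 + 3 = 6)
Q = 98 (Q = 104 - 1*6 = 104 - 6 = 98)
(Q + 1/(133 + k(19, 0))) + 331 = (98 + 1/(133 + 19)) + 331 = (98 + 1/152) + 331 = 14897/152 + 331 = 65209/152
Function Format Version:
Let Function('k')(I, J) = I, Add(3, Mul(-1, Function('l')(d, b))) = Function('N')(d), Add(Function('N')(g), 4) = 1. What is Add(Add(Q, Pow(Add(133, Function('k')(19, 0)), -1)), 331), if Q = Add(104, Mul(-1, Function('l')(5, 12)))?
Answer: Rational(65209, 152) ≈ 429.01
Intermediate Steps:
Function('N')(g) = -3 (Function('N')(g) = Add(-4, 1) = -3)
Function('l')(d, b) = 6 (Function('l')(d, b) = Add(3, Mul(-1, -3)) = Add(3, 3) = 6)
Q = 98 (Q = Add(104, Mul(-1, 6)) = Add(104, -6) = 98)
Add(Add(Q, Pow(Add(133, Function('k')(19, 0)), -1)), 331) = Add(Add(98, Pow(Add(133, 19), -1)), 331) = Add(Add(98, Pow(152, -1)), 331) = Add(Add(98, Rational(1, 152)), 331) = Add(Rational(14897, 152), 331) = Rational(65209, 152)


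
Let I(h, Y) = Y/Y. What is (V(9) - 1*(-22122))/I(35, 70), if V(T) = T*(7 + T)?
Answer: 22266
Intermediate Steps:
I(h, Y) = 1
(V(9) - 1*(-22122))/I(35, 70) = (9*(7 + 9) - 1*(-22122))/1 = (9*16 + 22122)*1 = (144 + 22122)*1 = 22266*1 = 22266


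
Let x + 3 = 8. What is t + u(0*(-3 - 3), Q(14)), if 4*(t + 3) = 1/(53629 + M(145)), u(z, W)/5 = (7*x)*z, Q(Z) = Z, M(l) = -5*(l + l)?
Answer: -626147/208716 ≈ -3.0000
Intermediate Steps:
M(l) = -10*l
x = 5 (x = -3 + 8 = 5)
u(z, W) = 175*z (u(z, W) = 5*((7*5)*z) = 5*(35*z) = 175*z)
t = -626147/208716 (t = -3 + 1/(4*(53629 - 10*145)) = -3 + 1/(4*(53629 - 1450)) = -3 + (¼)/52179 = -3 + (¼)*(1/52179) = -3 + 1/208716 = -626147/208716 ≈ -3.0000)
t + u(0*(-3 - 3), Q(14)) = -626147/208716 + 175*(0*(-3 - 3)) = -626147/208716 + 175*(0*(-6)) = -626147/208716 + 175*0 = -626147/208716 + 0 = -626147/208716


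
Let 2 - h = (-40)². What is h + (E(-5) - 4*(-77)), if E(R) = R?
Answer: -1295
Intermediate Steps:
h = -1598 (h = 2 - 1*(-40)² = 2 - 1*1600 = 2 - 1600 = -1598)
h + (E(-5) - 4*(-77)) = -1598 + (-5 - 4*(-77)) = -1598 + (-5 + 308) = -1598 + 303 = -1295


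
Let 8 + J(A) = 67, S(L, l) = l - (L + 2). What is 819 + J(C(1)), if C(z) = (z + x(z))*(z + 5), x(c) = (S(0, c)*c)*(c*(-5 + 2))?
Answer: 878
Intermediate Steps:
S(L, l) = -2 + l - L (S(L, l) = l - (2 + L) = l + (-2 - L) = -2 + l - L)
x(c) = -3*c**2*(-2 + c) (x(c) = ((-2 + c - 1*0)*c)*(c*(-5 + 2)) = ((-2 + c + 0)*c)*(c*(-3)) = ((-2 + c)*c)*(-3*c) = (c*(-2 + c))*(-3*c) = -3*c**2*(-2 + c))
C(z) = (5 + z)*(z + 3*z**2*(2 - z)) (C(z) = (z + 3*z**2*(2 - z))*(z + 5) = (z + 3*z**2*(2 - z))*(5 + z) = (5 + z)*(z + 3*z**2*(2 - z)))
J(A) = 59 (J(A) = -8 + 67 = 59)
819 + J(C(1)) = 819 + 59 = 878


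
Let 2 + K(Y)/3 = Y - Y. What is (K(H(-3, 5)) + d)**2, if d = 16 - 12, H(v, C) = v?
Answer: 4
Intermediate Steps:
K(Y) = -6 (K(Y) = -6 + 3*(Y - Y) = -6 + 3*0 = -6 + 0 = -6)
d = 4
(K(H(-3, 5)) + d)**2 = (-6 + 4)**2 = (-2)**2 = 4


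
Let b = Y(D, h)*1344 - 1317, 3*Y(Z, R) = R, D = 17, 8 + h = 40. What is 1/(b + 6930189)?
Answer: 1/6943208 ≈ 1.4403e-7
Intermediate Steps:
h = 32 (h = -8 + 40 = 32)
Y(Z, R) = R/3
b = 13019 (b = ((⅓)*32)*1344 - 1317 = (32/3)*1344 - 1317 = 14336 - 1317 = 13019)
1/(b + 6930189) = 1/(13019 + 6930189) = 1/6943208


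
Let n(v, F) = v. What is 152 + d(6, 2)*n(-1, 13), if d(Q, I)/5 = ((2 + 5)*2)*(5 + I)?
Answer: -338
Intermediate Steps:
d(Q, I) = 350 + 70*I (d(Q, I) = 5*(((2 + 5)*2)*(5 + I)) = 5*((7*2)*(5 + I)) = 5*(14*(5 + I)) = 5*(70 + 14*I) = 350 + 70*I)
152 + d(6, 2)*n(-1, 13) = 152 + (350 + 70*2)*(-1) = 152 + (350 + 140)*(-1) = 152 + 490*(-1) = 152 - 490 = -338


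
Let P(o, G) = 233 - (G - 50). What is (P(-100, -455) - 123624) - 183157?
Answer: -306043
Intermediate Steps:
P(o, G) = 283 - G (P(o, G) = 233 - (-50 + G) = 233 + (50 - G) = 283 - G)
(P(-100, -455) - 123624) - 183157 = ((283 - 1*(-455)) - 123624) - 183157 = ((283 + 455) - 123624) - 183157 = (738 - 123624) - 183157 = -122886 - 183157 = -306043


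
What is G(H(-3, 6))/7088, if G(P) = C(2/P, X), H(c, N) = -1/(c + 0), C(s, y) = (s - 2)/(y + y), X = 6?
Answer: 1/21264 ≈ 4.7028e-5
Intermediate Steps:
C(s, y) = (-2 + s)/(2*y) (C(s, y) = (-2 + s)/((2*y)) = (-2 + s)*(1/(2*y)) = (-2 + s)/(2*y))
H(c, N) = -1/c
G(P) = -1/6 + 1/(6*P) (G(P) = (1/2)*(-2 + 2/P)/6 = (1/2)*(1/6)*(-2 + 2/P) = -1/6 + 1/(6*P))
G(H(-3, 6))/7088 = ((1 - (-1)/(-3))/(6*((-1/(-3)))))/7088 = ((1 - (-1)*(-1)/3)/(6*((-1*(-1/3)))))*(1/7088) = ((1 - 1*1/3)/(6*(1/3)))*(1/7088) = ((1/6)*3*(1 - 1/3))*(1/7088) = ((1/6)*3*(2/3))*(1/7088) = (1/3)*(1/7088) = 1/21264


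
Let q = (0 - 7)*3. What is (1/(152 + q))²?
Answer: 1/17161 ≈ 5.8272e-5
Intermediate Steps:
q = -21 (q = -7*3 = -21)
(1/(152 + q))² = (1/(152 - 21))² = (1/131)² = 1/17161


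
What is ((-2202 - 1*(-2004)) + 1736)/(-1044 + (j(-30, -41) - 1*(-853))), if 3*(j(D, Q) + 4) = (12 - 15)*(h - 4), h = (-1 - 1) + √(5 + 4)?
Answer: -769/96 ≈ -8.0104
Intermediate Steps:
h = 1 (h = -2 + √9 = -2 + 3 = 1)
j(D, Q) = -1 (j(D, Q) = -4 + ((12 - 15)*(1 - 4))/3 = -4 + (-3*(-3))/3 = -4 + (⅓)*9 = -4 + 3 = -1)
((-2202 - 1*(-2004)) + 1736)/(-1044 + (j(-30, -41) - 1*(-853))) = ((-2202 - 1*(-2004)) + 1736)/(-1044 + (-1 - 1*(-853))) = ((-2202 + 2004) + 1736)/(-1044 + (-1 + 853)) = (-198 + 1736)/(-1044 + 852) = 1538/(-192) = 1538*(-1/192) = -769/96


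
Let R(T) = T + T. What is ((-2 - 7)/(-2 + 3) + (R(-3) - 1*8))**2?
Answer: 529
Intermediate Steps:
R(T) = 2*T
((-2 - 7)/(-2 + 3) + (R(-3) - 1*8))**2 = ((-2 - 7)/(-2 + 3) + (2*(-3) - 1*8))**2 = (-9/1 + (-6 - 8))**2 = (-9*1 - 14)**2 = (-9 - 14)**2 = (-23)**2 = 529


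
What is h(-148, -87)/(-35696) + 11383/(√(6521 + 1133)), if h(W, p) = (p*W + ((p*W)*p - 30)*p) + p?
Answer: -97473843/35696 + 11383*√7654/7654 ≈ -2600.6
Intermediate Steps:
h(W, p) = p + W*p + p*(-30 + W*p²) (h(W, p) = (W*p + ((W*p)*p - 30)*p) + p = (W*p + (W*p² - 30)*p) + p = (W*p + (-30 + W*p²)*p) + p = (W*p + p*(-30 + W*p²)) + p = p + W*p + p*(-30 + W*p²))
h(-148, -87)/(-35696) + 11383/(√(6521 + 1133)) = -87*(-29 - 148 - 148*(-87)²)/(-35696) + 11383/(√(6521 + 1133)) = -87*(-29 - 148 - 148*7569)*(-1/35696) + 11383/(√7654) = -87*(-29 - 148 - 1120212)*(-1/35696) + 11383*(√7654/7654) = -87*(-1120389)*(-1/35696) + 11383*√7654/7654 = 97473843*(-1/35696) + 11383*√7654/7654 = -97473843/35696 + 11383*√7654/7654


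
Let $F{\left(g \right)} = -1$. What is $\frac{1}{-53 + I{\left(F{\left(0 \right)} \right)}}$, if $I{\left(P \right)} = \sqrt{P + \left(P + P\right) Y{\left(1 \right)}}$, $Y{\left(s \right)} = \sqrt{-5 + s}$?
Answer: $- \frac{1}{53 - \sqrt{-1 - 4 i}} \approx -0.019305 + 0.00059705 i$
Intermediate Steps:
$I{\left(P \right)} = \sqrt{P + 4 i P}$ ($I{\left(P \right)} = \sqrt{P + \left(P + P\right) \sqrt{-5 + 1}} = \sqrt{P + 2 P \sqrt{-4}} = \sqrt{P + 2 P 2 i} = \sqrt{P + 4 i P}$)
$\frac{1}{-53 + I{\left(F{\left(0 \right)} \right)}} = \frac{1}{-53 + \sqrt{- (1 + 4 i)}} = \frac{1}{-53 + \sqrt{-1 - 4 i}}$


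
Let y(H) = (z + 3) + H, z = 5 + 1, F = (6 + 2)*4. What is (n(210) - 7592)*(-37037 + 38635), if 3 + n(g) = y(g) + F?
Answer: -11735712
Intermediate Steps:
F = 32 (F = 8*4 = 32)
z = 6
y(H) = 9 + H (y(H) = (6 + 3) + H = 9 + H)
n(g) = 38 + g (n(g) = -3 + ((9 + g) + 32) = -3 + (41 + g) = 38 + g)
(n(210) - 7592)*(-37037 + 38635) = ((38 + 210) - 7592)*(-37037 + 38635) = (248 - 7592)*1598 = -7344*1598 = -11735712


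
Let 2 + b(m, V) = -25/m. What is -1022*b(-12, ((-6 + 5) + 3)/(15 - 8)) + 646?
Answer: 3365/6 ≈ 560.83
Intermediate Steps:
b(m, V) = -2 - 25/m
-1022*b(-12, ((-6 + 5) + 3)/(15 - 8)) + 646 = -1022*(-2 - 25/(-12)) + 646 = -1022*(-2 - 25*(-1/12)) + 646 = -1022*(-2 + 25/12) + 646 = -1022*1/12 + 646 = -511/6 + 646 = 3365/6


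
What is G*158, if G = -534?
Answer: -84372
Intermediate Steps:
G*158 = -534*158 = -84372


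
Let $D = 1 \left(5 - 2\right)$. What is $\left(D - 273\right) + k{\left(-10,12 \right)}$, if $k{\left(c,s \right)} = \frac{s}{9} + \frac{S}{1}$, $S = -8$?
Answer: $- \frac{830}{3} \approx -276.67$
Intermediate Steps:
$D = 3$ ($D = 1 \cdot 3 = 3$)
$k{\left(c,s \right)} = -8 + \frac{s}{9}$ ($k{\left(c,s \right)} = \frac{s}{9} - \frac{8}{1} = s \frac{1}{9} - 8 = \frac{s}{9} - 8 = -8 + \frac{s}{9}$)
$\left(D - 273\right) + k{\left(-10,12 \right)} = \left(3 - 273\right) + \left(-8 + \frac{1}{9} \cdot 12\right) = -270 + \left(-8 + \frac{4}{3}\right) = -270 - \frac{20}{3} = - \frac{830}{3}$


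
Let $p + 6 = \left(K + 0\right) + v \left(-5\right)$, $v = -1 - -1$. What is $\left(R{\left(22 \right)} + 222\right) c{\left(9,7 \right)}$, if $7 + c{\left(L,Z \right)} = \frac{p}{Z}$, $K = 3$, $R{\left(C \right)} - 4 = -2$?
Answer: $-1664$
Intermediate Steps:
$R{\left(C \right)} = 2$ ($R{\left(C \right)} = 4 - 2 = 2$)
$v = 0$ ($v = -1 + 1 = 0$)
$p = -3$ ($p = -6 + \left(\left(3 + 0\right) + 0 \left(-5\right)\right) = -6 + \left(3 + 0\right) = -6 + 3 = -3$)
$c{\left(L,Z \right)} = -7 - \frac{3}{Z}$ ($c{\left(L,Z \right)} = -7 + \frac{1}{Z} \left(-3\right) = -7 - \frac{3}{Z}$)
$\left(R{\left(22 \right)} + 222\right) c{\left(9,7 \right)} = \left(2 + 222\right) \left(-7 - \frac{3}{7}\right) = 224 \left(-7 - \frac{3}{7}\right) = 224 \left(- \frac{52}{7}\right) = -1664$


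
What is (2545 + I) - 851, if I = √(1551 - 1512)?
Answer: 1694 + √39 ≈ 1700.2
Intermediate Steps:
I = √39 ≈ 6.2450
(2545 + I) - 851 = (2545 + √39) - 851 = 1694 + √39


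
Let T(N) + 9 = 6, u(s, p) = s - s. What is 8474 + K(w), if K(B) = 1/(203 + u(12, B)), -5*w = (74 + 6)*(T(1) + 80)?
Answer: 1720223/203 ≈ 8474.0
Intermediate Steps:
u(s, p) = 0
T(N) = -3 (T(N) = -9 + 6 = -3)
w = -1232 (w = -(74 + 6)*(-3 + 80)/5 = -16*77 = -⅕*6160 = -1232)
K(B) = 1/203 (K(B) = 1/(203 + 0) = 1/203)
8474 + K(w) = 8474 + 1/203 = 1720223/203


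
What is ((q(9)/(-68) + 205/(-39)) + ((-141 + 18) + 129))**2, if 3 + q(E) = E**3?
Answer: 173475241/1758276 ≈ 98.662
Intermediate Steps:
q(E) = -3 + E**3
((q(9)/(-68) + 205/(-39)) + ((-141 + 18) + 129))**2 = (((-3 + 9**3)/(-68) + 205/(-39)) + ((-141 + 18) + 129))**2 = (((-3 + 729)*(-1/68) + 205*(-1/39)) + (-123 + 129))**2 = ((726*(-1/68) - 205/39) + 6)**2 = ((-363/34 - 205/39) + 6)**2 = (-21127/1326 + 6)**2 = (-13171/1326)**2 = 173475241/1758276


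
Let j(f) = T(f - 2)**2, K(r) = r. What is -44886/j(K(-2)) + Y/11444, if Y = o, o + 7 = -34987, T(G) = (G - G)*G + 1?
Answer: -256855189/5722 ≈ -44889.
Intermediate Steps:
T(G) = 1 (T(G) = 0*G + 1 = 0 + 1 = 1)
o = -34994 (o = -7 - 34987 = -34994)
Y = -34994
j(f) = 1 (j(f) = 1**2 = 1)
-44886/j(K(-2)) + Y/11444 = -44886/1 - 34994/11444 = -44886*1 - 34994*1/11444 = -44886 - 17497/5722 = -256855189/5722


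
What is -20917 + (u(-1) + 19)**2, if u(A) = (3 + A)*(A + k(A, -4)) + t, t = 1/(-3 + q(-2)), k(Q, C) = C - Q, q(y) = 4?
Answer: -20773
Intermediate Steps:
t = 1 (t = 1/(-3 + 4) = 1/1 = 1)
u(A) = -11 - 4*A (u(A) = (3 + A)*(A + (-4 - A)) + 1 = (3 + A)*(-4) + 1 = (-12 - 4*A) + 1 = -11 - 4*A)
-20917 + (u(-1) + 19)**2 = -20917 + ((-11 - 4*(-1)) + 19)**2 = -20917 + ((-11 + 4) + 19)**2 = -20917 + (-7 + 19)**2 = -20917 + 12**2 = -20917 + 144 = -20773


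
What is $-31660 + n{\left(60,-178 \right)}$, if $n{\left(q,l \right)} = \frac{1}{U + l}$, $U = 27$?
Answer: $- \frac{4780661}{151} \approx -31660.0$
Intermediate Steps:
$n{\left(q,l \right)} = \frac{1}{27 + l}$
$-31660 + n{\left(60,-178 \right)} = -31660 + \frac{1}{27 - 178} = -31660 + \frac{1}{-151} = -31660 - \frac{1}{151} = - \frac{4780661}{151}$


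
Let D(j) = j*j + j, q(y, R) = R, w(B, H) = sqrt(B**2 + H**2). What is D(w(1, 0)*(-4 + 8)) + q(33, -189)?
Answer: -169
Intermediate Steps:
D(j) = j + j**2 (D(j) = j**2 + j = j + j**2)
D(w(1, 0)*(-4 + 8)) + q(33, -189) = (sqrt(1**2 + 0**2)*(-4 + 8))*(1 + sqrt(1**2 + 0**2)*(-4 + 8)) - 189 = (sqrt(1 + 0)*4)*(1 + sqrt(1 + 0)*4) - 189 = (sqrt(1)*4)*(1 + sqrt(1)*4) - 189 = (1*4)*(1 + 1*4) - 189 = 4*(1 + 4) - 189 = 4*5 - 189 = 20 - 189 = -169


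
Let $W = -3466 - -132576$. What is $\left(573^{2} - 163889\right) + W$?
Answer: $293550$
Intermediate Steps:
$W = 129110$ ($W = -3466 + 132576 = 129110$)
$\left(573^{2} - 163889\right) + W = \left(573^{2} - 163889\right) + 129110 = \left(328329 - 163889\right) + 129110 = 164440 + 129110 = 293550$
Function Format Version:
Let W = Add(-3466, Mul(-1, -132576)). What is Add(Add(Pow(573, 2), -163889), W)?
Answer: 293550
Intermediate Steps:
W = 129110 (W = Add(-3466, 132576) = 129110)
Add(Add(Pow(573, 2), -163889), W) = Add(Add(Pow(573, 2), -163889), 129110) = Add(Add(328329, -163889), 129110) = Add(164440, 129110) = 293550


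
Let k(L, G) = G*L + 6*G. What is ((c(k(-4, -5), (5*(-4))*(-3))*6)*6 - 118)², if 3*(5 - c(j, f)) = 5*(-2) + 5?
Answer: 14884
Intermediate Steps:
k(L, G) = 6*G + G*L
c(j, f) = 20/3 (c(j, f) = 5 - (5*(-2) + 5)/3 = 5 - (-10 + 5)/3 = 5 - ⅓*(-5) = 5 + 5/3 = 20/3)
((c(k(-4, -5), (5*(-4))*(-3))*6)*6 - 118)² = (((20/3)*6)*6 - 118)² = (40*6 - 118)² = (240 - 118)² = 122² = 14884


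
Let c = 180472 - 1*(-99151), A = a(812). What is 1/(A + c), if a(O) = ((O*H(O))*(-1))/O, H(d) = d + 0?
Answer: 1/278811 ≈ 3.5867e-6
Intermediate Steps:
H(d) = d
a(O) = -O (a(O) = ((O*O)*(-1))/O = (O²*(-1))/O = (-O²)/O = -O)
A = -812 (A = -1*812 = -812)
c = 279623 (c = 180472 + 99151 = 279623)
1/(A + c) = 1/(-812 + 279623) = 1/278811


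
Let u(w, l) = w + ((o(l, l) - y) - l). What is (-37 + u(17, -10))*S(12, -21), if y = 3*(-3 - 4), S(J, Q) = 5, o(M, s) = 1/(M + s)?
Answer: 219/4 ≈ 54.750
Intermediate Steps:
y = -21 (y = 3*(-7) = -21)
u(w, l) = 21 + w + 1/(2*l) - l (u(w, l) = w + ((1/(l + l) - 1*(-21)) - l) = w + ((1/(2*l) + 21) - l) = w + ((21 + 1/(2*l)) - l) = w + (21 + 1/(2*l) - l) = 21 + w + 1/(2*l) - l)
(-37 + u(17, -10))*S(12, -21) = (-37 + (21 + 17 + (½)/(-10) - 1*(-10)))*5 = (-37 + (21 + 17 + (½)*(-⅒) + 10))*5 = (-37 + (21 + 17 - 1/20 + 10))*5 = (-37 + 959/20)*5 = (219/20)*5 = 219/4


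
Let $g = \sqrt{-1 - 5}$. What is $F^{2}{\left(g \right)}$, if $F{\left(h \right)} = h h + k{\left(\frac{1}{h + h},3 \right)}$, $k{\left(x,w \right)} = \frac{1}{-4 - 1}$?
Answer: $\frac{961}{25} \approx 38.44$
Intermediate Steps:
$g = i \sqrt{6}$ ($g = \sqrt{-6} = i \sqrt{6} \approx 2.4495 i$)
$k{\left(x,w \right)} = - \frac{1}{5}$ ($k{\left(x,w \right)} = \frac{1}{-5} = - \frac{1}{5}$)
$F{\left(h \right)} = - \frac{1}{5} + h^{2}$ ($F{\left(h \right)} = h h - \frac{1}{5} = h^{2} - \frac{1}{5} = - \frac{1}{5} + h^{2}$)
$F^{2}{\left(g \right)} = \left(- \frac{1}{5} + \left(i \sqrt{6}\right)^{2}\right)^{2} = \left(- \frac{1}{5} - 6\right)^{2} = \left(- \frac{31}{5}\right)^{2} = \frac{961}{25}$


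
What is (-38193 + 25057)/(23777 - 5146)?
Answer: -13136/18631 ≈ -0.70506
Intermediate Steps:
(-38193 + 25057)/(23777 - 5146) = -13136/18631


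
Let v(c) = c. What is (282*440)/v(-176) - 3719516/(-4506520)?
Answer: -793344271/1126630 ≈ -704.17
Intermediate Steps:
(282*440)/v(-176) - 3719516/(-4506520) = (282*440)/(-176) - 3719516/(-4506520) = 124080*(-1/176) - 3719516*(-1/4506520) = -705 + 929879/1126630 = -793344271/1126630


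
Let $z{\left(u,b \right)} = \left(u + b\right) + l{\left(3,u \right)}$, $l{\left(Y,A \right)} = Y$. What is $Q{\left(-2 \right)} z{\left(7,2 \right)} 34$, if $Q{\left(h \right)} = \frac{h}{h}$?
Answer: $408$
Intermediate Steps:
$Q{\left(h \right)} = 1$
$z{\left(u,b \right)} = 3 + b + u$ ($z{\left(u,b \right)} = \left(u + b\right) + 3 = \left(b + u\right) + 3 = 3 + b + u$)
$Q{\left(-2 \right)} z{\left(7,2 \right)} 34 = 1 \left(3 + 2 + 7\right) 34 = 1 \cdot 12 \cdot 34 = 12 \cdot 34 = 408$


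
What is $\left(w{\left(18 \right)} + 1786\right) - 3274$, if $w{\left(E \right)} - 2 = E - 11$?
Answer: $-1479$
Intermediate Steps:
$w{\left(E \right)} = -9 + E$ ($w{\left(E \right)} = 2 + \left(E - 11\right) = 2 + \left(-11 + E\right) = -9 + E$)
$\left(w{\left(18 \right)} + 1786\right) - 3274 = \left(\left(-9 + 18\right) + 1786\right) - 3274 = \left(9 + 1786\right) - 3274 = 1795 - 3274 = -1479$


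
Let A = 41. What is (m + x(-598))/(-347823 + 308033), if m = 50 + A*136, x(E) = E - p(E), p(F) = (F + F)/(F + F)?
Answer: -5027/39790 ≈ -0.12634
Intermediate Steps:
p(F) = 1 (p(F) = (2*F)/((2*F)) = (2*F)*(1/(2*F)) = 1)
x(E) = -1 + E (x(E) = E - 1*1 = E - 1 = -1 + E)
m = 5626 (m = 50 + 41*136 = 50 + 5576 = 5626)
(m + x(-598))/(-347823 + 308033) = (5626 + (-1 - 598))/(-347823 + 308033) = (5626 - 599)/(-39790) = 5027*(-1/39790) = -5027/39790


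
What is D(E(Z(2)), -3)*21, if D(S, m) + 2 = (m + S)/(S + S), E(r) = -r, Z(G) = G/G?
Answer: 0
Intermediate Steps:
Z(G) = 1
D(S, m) = -2 + (S + m)/(2*S) (D(S, m) = -2 + (m + S)/(S + S) = -2 + (S + m)/((2*S)) = -2 + (S + m)*(1/(2*S)) = -2 + (S + m)/(2*S))
D(E(Z(2)), -3)*21 = ((-3 - (-3))/(2*((-1*1))))*21 = ((½)*(-3 - 3*(-1))/(-1))*21 = ((½)*(-1)*(-3 + 3))*21 = ((½)*(-1)*0)*21 = 0*21 = 0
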